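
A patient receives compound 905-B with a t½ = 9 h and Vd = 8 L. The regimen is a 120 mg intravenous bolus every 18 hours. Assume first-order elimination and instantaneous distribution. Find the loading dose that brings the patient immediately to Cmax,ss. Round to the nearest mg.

f = (1/2)^(18/9) ≈ 0.250000; accumulation ratio R = 1/(1−f) ≈ 1.33333.
Loading dose to hit Cmax,ss on first dose: D_load = D_maint·R ≈ 120 × 1.33333 ≈ 160.00 mg.

160 mg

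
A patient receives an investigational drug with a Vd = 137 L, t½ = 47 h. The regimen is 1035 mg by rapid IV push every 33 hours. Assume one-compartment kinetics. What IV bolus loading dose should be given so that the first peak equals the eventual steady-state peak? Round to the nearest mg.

f = (1/2)^(33/47) ≈ 0.614665; accumulation ratio R = 1/(1−f) ≈ 2.59514.
Loading dose to hit Cmax,ss on first dose: D_load = D_maint·R ≈ 1035 × 2.59514 ≈ 2685.97 mg.

2686 mg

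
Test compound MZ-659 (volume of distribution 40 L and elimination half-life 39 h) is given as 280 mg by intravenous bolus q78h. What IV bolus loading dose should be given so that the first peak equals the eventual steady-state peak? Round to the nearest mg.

373 mg

f = (1/2)^(78/39) ≈ 0.250000; accumulation ratio R = 1/(1−f) ≈ 1.33333.
Loading dose to hit Cmax,ss on first dose: D_load = D_maint·R ≈ 280 × 1.33333 ≈ 373.33 mg.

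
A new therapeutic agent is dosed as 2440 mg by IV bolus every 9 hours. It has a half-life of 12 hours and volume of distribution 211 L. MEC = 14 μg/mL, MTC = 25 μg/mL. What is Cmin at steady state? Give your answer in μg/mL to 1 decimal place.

k = ln2/t½ = ln2/12 ≈ 0.057762 h⁻¹; fraction remaining f = e^(−kτ) = e^(−0.057762×9) ≈ 0.5946.
Accumulation ratio R = 1/(1 − f) ≈ 1/0.4054 ≈ 2.4667.
Each bolus raises the concentration by D/Vd = 2440/211 ≈ 11.564 μg/mL.
Cmax,ss = C₀/(1 − f) ≈ 11.564/0.4054 ≈ 28.525 μg/mL.
One interval later, Cmin,ss = Cmax,ss·e^(−kτ) ≈ 28.525 × 0.5946 ≈ 16.961 μg/mL.
Trough 17.0 μg/mL vs MEC 14 μg/mL: adequate.

17.0 μg/mL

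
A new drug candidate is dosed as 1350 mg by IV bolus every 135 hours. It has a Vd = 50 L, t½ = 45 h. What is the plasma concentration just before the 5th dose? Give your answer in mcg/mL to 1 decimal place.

3.9 mcg/mL

f = (1/2)^(τ/t½) = (1/2)^(135/45) ≈ 0.1250.
C₀ = D/Vd = 1350/50 ≈ 27.000 mcg/mL.
Before the 5th dose, 4 doses have been given. Superposition: Cmin = C₀·(f + f² + … + f^4).
≈ 27.000 × (0.1250 + 0.0156 + 0.0020 + 0.0002) ≈ 27.000 × 0.1428 ≈ 3.856 mcg/mL.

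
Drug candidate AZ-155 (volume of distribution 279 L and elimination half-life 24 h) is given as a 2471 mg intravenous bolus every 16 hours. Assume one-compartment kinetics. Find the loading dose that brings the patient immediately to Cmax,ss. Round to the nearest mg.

f = (1/2)^(16/24) ≈ 0.629961; accumulation ratio R = 1/(1−f) ≈ 2.70242.
Loading dose to hit Cmax,ss on first dose: D_load = D_maint·R ≈ 2471 × 2.70242 ≈ 6677.68 mg.

6678 mg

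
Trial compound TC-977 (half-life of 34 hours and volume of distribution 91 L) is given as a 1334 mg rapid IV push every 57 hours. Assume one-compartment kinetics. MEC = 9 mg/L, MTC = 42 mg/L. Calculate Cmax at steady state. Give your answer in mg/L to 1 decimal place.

τ/t½ = 57/34 ≈ 1.6765, so fraction remaining f = (1/2)^(57/34) ≈ 0.3128.
At steady state, accumulation factor R = 1/(1 − e^(−kτ)) ≈ 1.4552.
Each bolus raises the concentration by D/Vd = 1334/91 ≈ 14.659 mg/L.
Steady-state peak Cmax,ss = C₀·R ≈ 14.659 × 1.4552 ≈ 21.332 mg/L.
Peak 21.3 mg/L vs MTC 42 mg/L: below toxic threshold.

21.3 mg/L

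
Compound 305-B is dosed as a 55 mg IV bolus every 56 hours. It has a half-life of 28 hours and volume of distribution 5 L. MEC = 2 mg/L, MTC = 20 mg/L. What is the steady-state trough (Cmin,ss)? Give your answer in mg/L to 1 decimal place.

The dosing interval is 2 half-lives, so f = 2^(−2) = 0.25.
At steady state, R = 1/(1 − 0.25) = 4/3.
Single-dose peak C₀ = D/Vd = 55/5 = 11 mg/L.
Steady-state peak Cmax,ss = C₀·R = 11 × 4/3 ≈ 14.667 mg/L.
Steady-state trough Cmin,ss = Cmax,ss·f ≈ 14.667 × 0.25 ≈ 3.667 mg/L.
Trough 3.7 mg/L vs MEC 2 mg/L: adequate.

3.7 mg/L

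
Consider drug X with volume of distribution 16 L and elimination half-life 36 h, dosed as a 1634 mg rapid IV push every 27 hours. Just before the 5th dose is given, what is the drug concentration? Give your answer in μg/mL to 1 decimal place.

f = (1/2)^(τ/t½) = (1/2)^(27/36) ≈ 0.5946.
C₀ = D/Vd = 1634/16 ≈ 102.125 μg/mL.
Before the 5th dose, 4 doses have been given. Superposition: Cmin = C₀·(f + f² + … + f^4).
≈ 102.125 × (0.5946 + 0.3535 + 0.2102 + 0.1250) ≈ 102.125 × 1.2833 ≈ 131.057 μg/mL.

131.1 μg/mL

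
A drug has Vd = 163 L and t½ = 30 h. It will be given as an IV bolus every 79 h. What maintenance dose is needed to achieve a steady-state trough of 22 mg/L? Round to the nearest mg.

τ/t½ = 79/30 ≈ 2.6333, so f = (1/2)^(79/30) ≈ 0.161171.
Cmin,ss = (D/Vd)·f/(1−f), so D = Cmin,ss·Vd·(1−f)/f.
D = 22 × 163 × (1−f)/f ≈ 22 × 163 × 5.20459 ≈ 18663.66 mg.

18664 mg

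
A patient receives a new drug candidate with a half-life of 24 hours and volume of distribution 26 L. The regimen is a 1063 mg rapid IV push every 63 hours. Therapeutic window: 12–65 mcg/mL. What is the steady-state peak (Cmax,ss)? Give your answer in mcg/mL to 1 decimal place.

48.8 mcg/mL

k = ln2/t½ = ln2/24 ≈ 0.028881 h⁻¹; fraction remaining f = e^(−kτ) = e^(−0.028881×63) ≈ 0.1621.
At steady state, accumulation factor R = 1/(1 − e^(−kτ)) ≈ 1.1935.
Single-dose peak C₀ = D/Vd = 1063/26 ≈ 40.885 mcg/mL.
Steady-state peak Cmax,ss = C₀·R ≈ 40.885 × 1.1935 ≈ 48.796 mcg/mL.
Peak 48.8 mcg/mL vs MTC 65 mcg/mL: below toxic threshold.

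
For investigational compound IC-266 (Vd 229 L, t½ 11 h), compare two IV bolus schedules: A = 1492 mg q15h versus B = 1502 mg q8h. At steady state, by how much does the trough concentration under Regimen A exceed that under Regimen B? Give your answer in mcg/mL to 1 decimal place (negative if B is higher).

Regimen A: f = (1/2)^(15/11) ≈ 0.3886; Cmin,ss = (1492/229)·f/(1−f) ≈ 4.141 mcg/mL.
Regimen B: f = (1/2)^(8/11) ≈ 0.6040; Cmin,ss = (1502/229)·f/(1−f) ≈ 10.004 mcg/mL.
Difference ≈ 4.141 − 10.004 ≈ -5.863 mcg/mL.

-5.9 mcg/mL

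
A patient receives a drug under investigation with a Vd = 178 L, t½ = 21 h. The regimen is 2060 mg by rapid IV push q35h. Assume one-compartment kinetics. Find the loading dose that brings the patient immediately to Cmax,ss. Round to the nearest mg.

3007 mg

f = (1/2)^(35/21) ≈ 0.314980; accumulation ratio R = 1/(1−f) ≈ 1.45981.
Loading dose to hit Cmax,ss on first dose: D_load = D_maint·R ≈ 2060 × 1.45981 ≈ 3007.21 mg.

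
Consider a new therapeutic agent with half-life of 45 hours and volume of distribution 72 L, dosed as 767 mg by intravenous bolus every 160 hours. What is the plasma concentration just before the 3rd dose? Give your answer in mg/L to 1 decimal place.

1.0 mg/L

f = (1/2)^(τ/t½) = (1/2)^(160/45) ≈ 0.0850.
C₀ = D/Vd = 767/72 ≈ 10.653 mg/L.
Before the 3rd dose, 2 doses have been given. Superposition: Cmin = C₀·(f + f²).
≈ 10.653 × (0.0850 + 0.0072) ≈ 10.653 × 0.0922 ≈ 0.982 mg/L.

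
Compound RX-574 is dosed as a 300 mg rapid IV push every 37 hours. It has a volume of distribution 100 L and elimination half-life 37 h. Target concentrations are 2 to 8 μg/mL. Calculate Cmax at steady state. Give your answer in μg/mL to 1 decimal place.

The dosing interval is 1 half-life, so f = 2^(−1) = 0.5.
At steady state, R = 1/(1 − 0.5) = 2/1.
Single-dose peak C₀ = D/Vd = 300/100 = 3 μg/mL.
Steady-state peak Cmax,ss = C₀·R = 3 × 2/1 ≈ 6.000 μg/mL.
Peak 6.0 μg/mL vs MTC 8 μg/mL: below toxic threshold.

6.0 μg/mL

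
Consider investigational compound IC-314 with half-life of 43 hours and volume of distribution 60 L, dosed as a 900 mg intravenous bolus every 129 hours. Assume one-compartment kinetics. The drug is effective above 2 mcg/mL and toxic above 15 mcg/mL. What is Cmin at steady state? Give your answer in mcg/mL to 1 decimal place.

2.1 mcg/mL

τ = 129 h = 3 half-lives, so f = (1/2)^3 = 0.125.
Accumulation ratio R = 1/(1 − f) = 1/0.875 = 8/7.
Single-dose peak C₀ = D/Vd = 900/60 = 15 mcg/mL.
Steady-state peak Cmax,ss = C₀·R = 15 × 8/7 ≈ 17.143 mcg/mL.
Steady-state trough Cmin,ss = Cmax,ss·f ≈ 17.143 × 0.125 ≈ 2.143 mcg/mL.
Trough 2.1 mcg/mL vs MEC 2 mcg/mL: adequate.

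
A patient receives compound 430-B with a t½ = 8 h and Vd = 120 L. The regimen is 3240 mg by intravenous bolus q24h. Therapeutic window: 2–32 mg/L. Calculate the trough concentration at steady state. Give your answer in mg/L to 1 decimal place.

The dosing interval is 3 half-lives, so f = 2^(−3) = 0.125.
Accumulation ratio R = 1/(1 − f) = 1/0.875 = 8/7.
Single-dose peak C₀ = D/Vd = 3240/120 = 27 mg/L.
Steady-state peak Cmax,ss = C₀·R = 27 × 8/7 ≈ 30.857 mg/L.
Steady-state trough Cmin,ss = Cmax,ss·f ≈ 30.857 × 0.125 ≈ 3.857 mg/L.
Trough 3.9 mg/L vs MEC 2 mg/L: adequate.

3.9 mg/L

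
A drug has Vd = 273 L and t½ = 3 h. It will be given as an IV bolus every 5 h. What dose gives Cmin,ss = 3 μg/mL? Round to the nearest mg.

τ/t½ = 5/3 ≈ 1.6667, so f = (1/2)^(5/3) ≈ 0.314980.
Cmin,ss = (D/Vd)·f/(1−f), so D = Cmin,ss·Vd·(1−f)/f.
D = 3 × 273 × (1−f)/f ≈ 3 × 273 × 2.17480 ≈ 1781.16 mg.

1781 mg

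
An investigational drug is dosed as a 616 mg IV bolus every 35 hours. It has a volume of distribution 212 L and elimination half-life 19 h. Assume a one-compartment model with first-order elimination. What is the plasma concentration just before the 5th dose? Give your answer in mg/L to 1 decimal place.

f = (1/2)^(τ/t½) = (1/2)^(35/19) ≈ 0.2789.
C₀ = D/Vd = 616/212 ≈ 2.906 mg/L.
Before the 5th dose, 4 doses have been given. Superposition: Cmin = C₀·(f + f² + … + f^4).
≈ 2.906 × (0.2789 + 0.0778 + 0.0217 + 0.0061) ≈ 2.906 × 0.3845 ≈ 1.117 mg/L.

1.1 mg/L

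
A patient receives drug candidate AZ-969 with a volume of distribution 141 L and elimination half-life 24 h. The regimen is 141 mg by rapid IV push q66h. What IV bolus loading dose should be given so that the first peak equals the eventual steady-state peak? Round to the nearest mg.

f = (1/2)^(66/24) ≈ 0.148651; accumulation ratio R = 1/(1−f) ≈ 1.17461.
Loading dose to hit Cmax,ss on first dose: D_load = D_maint·R ≈ 141 × 1.17461 ≈ 165.62 mg.

166 mg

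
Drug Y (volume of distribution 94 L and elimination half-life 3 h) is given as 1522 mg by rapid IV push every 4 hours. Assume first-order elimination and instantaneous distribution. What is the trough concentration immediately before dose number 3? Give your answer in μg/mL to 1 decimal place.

f = (1/2)^(τ/t½) = (1/2)^(4/3) ≈ 0.3969.
C₀ = D/Vd = 1522/94 ≈ 16.191 μg/mL.
Before the 3rd dose, 2 doses have been given. Superposition: Cmin = C₀·(f + f²).
≈ 16.191 × (0.3969 + 0.1575) ≈ 16.191 × 0.5544 ≈ 8.976 μg/mL.

9.0 μg/mL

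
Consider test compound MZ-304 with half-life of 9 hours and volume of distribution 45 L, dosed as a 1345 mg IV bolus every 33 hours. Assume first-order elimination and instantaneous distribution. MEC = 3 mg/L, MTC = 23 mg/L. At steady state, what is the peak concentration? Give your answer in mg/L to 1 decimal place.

Over one 33-h interval, 33/9 ≈ 3.6667 half-lives elapse, leaving f ≈ 0.0787 of each dose.
At steady state, accumulation factor R = 1/(1 − e^(−kτ)) ≈ 1.0854.
Each bolus raises the concentration by D/Vd = 1345/45 ≈ 29.889 mg/L.
Steady-state peak Cmax,ss = C₀·R ≈ 29.889 × 1.0854 ≈ 32.442 mg/L.
Peak 32.4 mg/L vs MTC 23 mg/L: exceeds toxic threshold.

32.4 mg/L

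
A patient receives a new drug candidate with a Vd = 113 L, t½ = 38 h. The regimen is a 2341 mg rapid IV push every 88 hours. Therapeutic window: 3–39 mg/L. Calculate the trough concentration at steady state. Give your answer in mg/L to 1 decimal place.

5.2 mg/L

τ/t½ = 88/38 ≈ 2.3158, so fraction remaining f = (1/2)^(88/38) ≈ 0.2009.
Each bolus raises the concentration by D/Vd = 2341/113 ≈ 20.717 mg/L.
Steady-state trough Cmin,ss = C₀·f/(1−f) ≈ 20.717 × 0.2009/0.7991 ≈ 5.208 mg/L.
Trough 5.2 mg/L vs MEC 3 mg/L: adequate.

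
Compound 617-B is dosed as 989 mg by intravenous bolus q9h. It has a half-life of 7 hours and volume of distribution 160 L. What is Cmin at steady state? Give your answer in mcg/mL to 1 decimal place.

4.3 mcg/mL

k = ln2/t½ = ln2/7 ≈ 0.099021 h⁻¹; fraction remaining f = e^(−kτ) = e^(−0.099021×9) ≈ 0.4102.
Accumulation ratio R = 1/(1 − f) ≈ 1/0.5898 ≈ 1.6955.
Single-dose peak C₀ = D/Vd = 989/160 ≈ 6.181 mcg/mL.
Cmax,ss = C₀/(1 − f) ≈ 6.181/0.5898 ≈ 10.480 mcg/mL.
One interval later, Cmin,ss = Cmax,ss·e^(−kτ) ≈ 10.480 × 0.4102 ≈ 4.299 mcg/mL.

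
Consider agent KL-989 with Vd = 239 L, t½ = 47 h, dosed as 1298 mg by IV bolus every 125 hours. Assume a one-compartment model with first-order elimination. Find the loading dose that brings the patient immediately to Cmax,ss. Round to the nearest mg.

1542 mg

f = (1/2)^(125/47) ≈ 0.158266; accumulation ratio R = 1/(1−f) ≈ 1.18802.
Loading dose to hit Cmax,ss on first dose: D_load = D_maint·R ≈ 1298 × 1.18802 ≈ 1542.05 mg.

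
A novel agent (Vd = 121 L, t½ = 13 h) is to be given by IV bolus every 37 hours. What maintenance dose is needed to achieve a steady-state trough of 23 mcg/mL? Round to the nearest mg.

τ/t½ = 37/13 ≈ 2.8462, so f = (1/2)^(37/13) ≈ 0.139066.
Cmin,ss = (D/Vd)·f/(1−f), so D = Cmin,ss·Vd·(1−f)/f.
D = 23 × 121 × (1−f)/f ≈ 23 × 121 × 6.19083 ≈ 17229.08 mg.

17229 mg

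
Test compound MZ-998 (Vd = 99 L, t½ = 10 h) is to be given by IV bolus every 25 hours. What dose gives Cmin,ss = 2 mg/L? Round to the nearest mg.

τ/t½ = 25/10 ≈ 2.5, so f = (1/2)^(25/10) ≈ 0.176777.
Cmin,ss = (D/Vd)·f/(1−f), so D = Cmin,ss·Vd·(1−f)/f.
D = 2 × 99 × (1−f)/f ≈ 2 × 99 × 4.65684 ≈ 922.05 mg.

922 mg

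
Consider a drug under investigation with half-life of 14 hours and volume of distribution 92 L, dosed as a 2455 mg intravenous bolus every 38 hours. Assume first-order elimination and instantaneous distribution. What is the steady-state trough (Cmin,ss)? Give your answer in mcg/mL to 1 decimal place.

k = ln2/t½ = ln2/14 ≈ 0.049511 h⁻¹; fraction remaining f = e^(−kτ) = e^(−0.049511×38) ≈ 0.1524.
Each bolus raises the concentration by D/Vd = 2455/92 ≈ 26.685 mcg/mL.
Steady-state trough Cmin,ss = C₀·f/(1−f) ≈ 26.685 × 0.1524/0.8476 ≈ 4.798 mcg/mL.

4.8 mcg/mL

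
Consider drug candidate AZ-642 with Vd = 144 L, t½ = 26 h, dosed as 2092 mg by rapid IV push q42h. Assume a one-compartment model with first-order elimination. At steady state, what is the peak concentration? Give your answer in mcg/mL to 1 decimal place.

τ/t½ = 42/26 ≈ 1.6154, so fraction remaining f = (1/2)^(42/26) ≈ 0.3264.
At steady state, accumulation factor R = 1/(1 − e^(−kτ)) ≈ 1.4846.
Each bolus raises the concentration by D/Vd = 2092/144 ≈ 14.528 mcg/mL.
Steady-state peak Cmax,ss = C₀·R ≈ 14.528 × 1.4846 ≈ 21.568 mcg/mL.

21.6 mcg/mL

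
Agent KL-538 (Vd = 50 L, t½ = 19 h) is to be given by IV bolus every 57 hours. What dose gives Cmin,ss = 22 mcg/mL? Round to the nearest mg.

τ/t½ = 57/19 ≈ 3, so f = (1/2)^(57/19) ≈ 0.125000.
Cmin,ss = (D/Vd)·f/(1−f), so D = Cmin,ss·Vd·(1−f)/f.
D = 22 × 50 × (1−f)/f ≈ 22 × 50 × 7.00000 ≈ 7700.00 mg.

7700 mg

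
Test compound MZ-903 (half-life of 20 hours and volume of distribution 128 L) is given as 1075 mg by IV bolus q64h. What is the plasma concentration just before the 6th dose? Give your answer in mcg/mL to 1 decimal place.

1.0 mcg/mL

f = (1/2)^(τ/t½) = (1/2)^(64/20) ≈ 0.1088.
C₀ = D/Vd = 1075/128 ≈ 8.398 mcg/mL.
Before the 6th dose, 5 doses have been given. Superposition: Cmin = C₀·(f + f² + … + f^5).
≈ 8.398 × (0.1088 + 0.0118 + 0.0013 + 0.0001 + 0.0000) ≈ 8.398 × 0.1220 ≈ 1.025 mcg/mL.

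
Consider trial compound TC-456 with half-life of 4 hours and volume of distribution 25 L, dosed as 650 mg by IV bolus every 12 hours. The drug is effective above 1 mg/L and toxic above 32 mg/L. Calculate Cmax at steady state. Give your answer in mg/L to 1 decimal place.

The dosing interval is 3 half-lives, so f = 2^(−3) = 0.125.
Accumulation ratio R = 1/(1 − f) = 1/0.875 = 8/7.
Single-dose peak C₀ = D/Vd = 650/25 = 26 mg/L.
Steady-state peak Cmax,ss = C₀·R = 26 × 8/7 ≈ 29.714 mg/L.
Peak 29.7 mg/L vs MTC 32 mg/L: below toxic threshold.

29.7 mg/L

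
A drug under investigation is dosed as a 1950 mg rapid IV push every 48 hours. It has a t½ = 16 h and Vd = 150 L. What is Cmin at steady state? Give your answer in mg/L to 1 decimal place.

1.9 mg/L

The dosing interval is 3 half-lives, so f = 2^(−3) = 0.125.
At steady state, R = 1/(1 − 0.125) = 8/7.
Single-dose peak C₀ = D/Vd = 1950/150 = 13 mg/L.
Steady-state peak Cmax,ss = C₀·R = 13 × 8/7 ≈ 14.857 mg/L.
Steady-state trough Cmin,ss = Cmax,ss·f ≈ 14.857 × 0.125 ≈ 1.857 mg/L.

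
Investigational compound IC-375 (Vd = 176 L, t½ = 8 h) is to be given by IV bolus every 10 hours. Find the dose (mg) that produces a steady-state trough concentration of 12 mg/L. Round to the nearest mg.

2911 mg

τ/t½ = 10/8 ≈ 1.25, so f = (1/2)^(10/8) ≈ 0.420448.
Cmin,ss = (D/Vd)·f/(1−f), so D = Cmin,ss·Vd·(1−f)/f.
D = 12 × 176 × (1−f)/f ≈ 12 × 176 × 1.37842 ≈ 2911.22 mg.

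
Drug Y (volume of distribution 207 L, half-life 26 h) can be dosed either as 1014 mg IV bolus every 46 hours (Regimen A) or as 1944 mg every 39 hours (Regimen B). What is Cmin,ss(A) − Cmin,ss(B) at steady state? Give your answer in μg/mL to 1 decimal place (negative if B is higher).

Regimen A: f = (1/2)^(46/26) ≈ 0.2934; Cmin,ss = (1014/207)·f/(1−f) ≈ 2.034 μg/mL.
Regimen B: f = (1/2)^(39/26) ≈ 0.3536; Cmin,ss = (1944/207)·f/(1−f) ≈ 5.137 μg/mL.
Difference ≈ 2.034 − 5.137 ≈ -3.103 μg/mL.

-3.1 μg/mL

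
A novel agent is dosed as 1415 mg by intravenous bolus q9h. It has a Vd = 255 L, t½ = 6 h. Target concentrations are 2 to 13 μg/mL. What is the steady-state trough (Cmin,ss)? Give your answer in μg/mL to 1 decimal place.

3.0 μg/mL

τ/t½ = 9/6 ≈ 1.5, so fraction remaining f = (1/2)^(9/6) ≈ 0.3536.
At steady state, accumulation factor R = 1/(1 − e^(−kτ)) ≈ 1.5470.
Each bolus raises the concentration by D/Vd = 1415/255 ≈ 5.549 μg/mL.
Steady-state peak Cmax,ss = C₀·R ≈ 5.549 × 1.5470 ≈ 8.584 μg/mL.
Steady-state trough Cmin,ss = Cmax,ss·f ≈ 8.584 × 0.3536 ≈ 3.035 μg/mL.
Trough 3.0 μg/mL vs MEC 2 μg/mL: adequate.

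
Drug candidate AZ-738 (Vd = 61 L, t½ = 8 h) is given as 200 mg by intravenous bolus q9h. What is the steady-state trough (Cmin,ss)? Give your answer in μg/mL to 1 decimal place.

2.8 μg/mL

τ/t½ = 9/8 ≈ 1.125, so fraction remaining f = (1/2)^(9/8) ≈ 0.4585.
At steady state, accumulation factor R = 1/(1 − e^(−kτ)) ≈ 1.8467.
Single-dose peak C₀ = D/Vd = 200/61 ≈ 3.279 μg/mL.
Steady-state peak Cmax,ss = C₀·R ≈ 3.279 × 1.8467 ≈ 6.055 μg/mL.
One interval later, Cmin,ss = Cmax,ss·e^(−kτ) ≈ 6.055 × 0.4585 ≈ 2.776 μg/mL.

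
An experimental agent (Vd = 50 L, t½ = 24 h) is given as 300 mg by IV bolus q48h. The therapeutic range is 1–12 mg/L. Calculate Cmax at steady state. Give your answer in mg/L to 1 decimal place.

τ = 48 h = 2 half-lives, so f = (1/2)^2 = 0.25.
At steady state, R = 1/(1 − 0.25) = 4/3.
Single-dose peak C₀ = D/Vd = 300/50 = 6 mg/L.
Steady-state peak Cmax,ss = C₀·R = 6 × 4/3 ≈ 8.000 mg/L.
Peak 8.0 mg/L vs MTC 12 mg/L: below toxic threshold.

8.0 mg/L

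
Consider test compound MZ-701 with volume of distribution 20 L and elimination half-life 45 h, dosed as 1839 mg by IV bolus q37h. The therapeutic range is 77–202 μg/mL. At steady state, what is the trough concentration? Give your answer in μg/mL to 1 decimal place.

119.7 μg/mL

k = ln2/t½ = ln2/45 ≈ 0.015403 h⁻¹; fraction remaining f = e^(−kτ) = e^(−0.015403×37) ≈ 0.5656.
Accumulation ratio R = 1/(1 − f) ≈ 1/0.4344 ≈ 2.3020.
Single-dose peak C₀ = D/Vd = 1839/20 ≈ 91.950 μg/mL.
Steady-state peak Cmax,ss = C₀·R ≈ 91.950 × 2.3020 ≈ 211.669 μg/mL.
Steady-state trough Cmin,ss = Cmax,ss·f ≈ 211.669 × 0.5656 ≈ 119.720 μg/mL.
Trough 119.7 μg/mL vs MEC 77 μg/mL: adequate.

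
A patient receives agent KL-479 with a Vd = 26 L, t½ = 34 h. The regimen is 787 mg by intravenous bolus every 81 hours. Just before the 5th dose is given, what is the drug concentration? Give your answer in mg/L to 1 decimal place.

f = (1/2)^(τ/t½) = (1/2)^(81/34) ≈ 0.1918.
C₀ = D/Vd = 787/26 ≈ 30.269 mg/L.
Before the 5th dose, 4 doses have been given. Superposition: Cmin = C₀·(f + f² + … + f^4).
≈ 30.269 × (0.1918 + 0.0368 + 0.0071 + 0.0014) ≈ 30.269 × 0.2371 ≈ 7.177 mg/L.

7.2 mg/L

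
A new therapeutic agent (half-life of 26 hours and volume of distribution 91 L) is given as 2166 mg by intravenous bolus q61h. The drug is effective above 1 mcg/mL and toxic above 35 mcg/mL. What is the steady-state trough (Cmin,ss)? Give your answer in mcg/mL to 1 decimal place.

5.8 mcg/mL

Over one 61-h interval, 61/26 ≈ 2.3462 half-lives elapse, leaving f ≈ 0.1967 of each dose.
Accumulation ratio R = 1/(1 − f) ≈ 1/0.8033 ≈ 1.2449.
Each bolus raises the concentration by D/Vd = 2166/91 ≈ 23.802 mcg/mL.
Steady-state peak Cmax,ss = C₀·R ≈ 23.802 × 1.2449 ≈ 29.631 mcg/mL.
Steady-state trough Cmin,ss = Cmax,ss·f ≈ 29.631 × 0.1967 ≈ 5.828 mcg/mL.
Trough 5.8 mcg/mL vs MEC 1 mcg/mL: adequate.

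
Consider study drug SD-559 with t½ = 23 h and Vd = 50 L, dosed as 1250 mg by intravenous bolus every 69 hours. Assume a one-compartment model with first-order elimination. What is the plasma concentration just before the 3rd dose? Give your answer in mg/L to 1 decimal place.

f = (1/2)^(τ/t½) = (1/2)^(69/23) ≈ 0.1250.
C₀ = D/Vd = 1250/50 ≈ 25.000 mg/L.
Before the 3rd dose, 2 doses have been given. Superposition: Cmin = C₀·(f + f²).
≈ 25.000 × (0.1250 + 0.0156) ≈ 25.000 × 0.1406 ≈ 3.515 mg/L.

3.5 mg/L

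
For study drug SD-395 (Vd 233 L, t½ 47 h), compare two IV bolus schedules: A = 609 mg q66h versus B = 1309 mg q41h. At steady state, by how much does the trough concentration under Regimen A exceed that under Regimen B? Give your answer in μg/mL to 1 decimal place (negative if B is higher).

-5.2 μg/mL

Regimen A: f = (1/2)^(66/47) ≈ 0.3778; Cmin,ss = (609/233)·f/(1−f) ≈ 1.587 μg/mL.
Regimen B: f = (1/2)^(41/47) ≈ 0.5463; Cmin,ss = (1309/233)·f/(1−f) ≈ 6.765 μg/mL.
Difference ≈ 1.587 − 6.765 ≈ -5.178 μg/mL.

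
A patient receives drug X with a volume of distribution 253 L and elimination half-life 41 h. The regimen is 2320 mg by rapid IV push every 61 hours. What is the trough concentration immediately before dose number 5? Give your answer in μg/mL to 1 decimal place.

f = (1/2)^(τ/t½) = (1/2)^(61/41) ≈ 0.3566.
C₀ = D/Vd = 2320/253 ≈ 9.170 μg/mL.
Before the 5th dose, 4 doses have been given. Superposition: Cmin = C₀·(f + f² + … + f^4).
≈ 9.170 × (0.3566 + 0.1272 + 0.0453 + 0.0162) ≈ 9.170 × 0.5453 ≈ 5.000 μg/mL.

5.0 μg/mL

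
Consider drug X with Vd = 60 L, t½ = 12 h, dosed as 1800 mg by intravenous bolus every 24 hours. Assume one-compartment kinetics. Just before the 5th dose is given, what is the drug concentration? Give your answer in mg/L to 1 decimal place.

10.0 mg/L

f = (1/2)^(τ/t½) = (1/2)^(24/12) ≈ 0.2500.
C₀ = D/Vd = 1800/60 ≈ 30.000 mg/L.
Before the 5th dose, 4 doses have been given. Superposition: Cmin = C₀·(f + f² + … + f^4).
≈ 30.000 × (0.2500 + 0.0625 + 0.0156 + 0.0039) ≈ 30.000 × 0.3320 ≈ 9.960 mg/L.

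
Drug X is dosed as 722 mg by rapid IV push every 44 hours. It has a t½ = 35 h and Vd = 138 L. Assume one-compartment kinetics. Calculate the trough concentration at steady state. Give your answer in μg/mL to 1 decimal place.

k = ln2/t½ = ln2/35 ≈ 0.019804 h⁻¹; fraction remaining f = e^(−kτ) = e^(−0.019804×44) ≈ 0.4184.
Accumulation ratio R = 1/(1 − f) ≈ 1/0.5816 ≈ 1.7194.
Single-dose peak C₀ = D/Vd = 722/138 ≈ 5.232 μg/mL.
Steady-state peak Cmax,ss = C₀·R ≈ 5.232 × 1.7194 ≈ 8.996 μg/mL.
One interval later, Cmin,ss = Cmax,ss·e^(−kτ) ≈ 8.996 × 0.4184 ≈ 3.764 μg/mL.

3.8 μg/mL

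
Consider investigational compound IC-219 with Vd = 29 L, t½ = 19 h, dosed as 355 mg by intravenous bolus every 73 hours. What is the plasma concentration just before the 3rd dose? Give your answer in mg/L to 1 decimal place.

0.9 mg/L

f = (1/2)^(τ/t½) = (1/2)^(73/19) ≈ 0.0697.
C₀ = D/Vd = 355/29 ≈ 12.241 mg/L.
Before the 3rd dose, 2 doses have been given. Superposition: Cmin = C₀·(f + f²).
≈ 12.241 × (0.0697 + 0.0049) ≈ 12.241 × 0.0746 ≈ 0.913 mg/L.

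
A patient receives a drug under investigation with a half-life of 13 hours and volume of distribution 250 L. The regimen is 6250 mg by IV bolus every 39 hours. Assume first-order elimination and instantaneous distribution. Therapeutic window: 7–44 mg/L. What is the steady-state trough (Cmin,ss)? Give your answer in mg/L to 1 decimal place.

The dosing interval is 3 half-lives, so f = 2^(−3) = 0.125.
At steady state, R = 1/(1 − 0.125) = 8/7.
Single-dose peak C₀ = D/Vd = 6250/250 = 25 mg/L.
Steady-state peak Cmax,ss = C₀·R = 25 × 8/7 ≈ 28.571 mg/L.
Steady-state trough Cmin,ss = Cmax,ss·f ≈ 28.571 × 0.125 ≈ 3.571 mg/L.
Trough 3.6 mg/L vs MEC 7 mg/L: subtherapeutic.

3.6 mg/L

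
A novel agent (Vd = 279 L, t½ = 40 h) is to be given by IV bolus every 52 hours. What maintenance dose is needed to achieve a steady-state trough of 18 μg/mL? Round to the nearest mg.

7344 mg

τ/t½ = 52/40 ≈ 1.3, so f = (1/2)^(52/40) ≈ 0.406126.
Cmin,ss = (D/Vd)·f/(1−f), so D = Cmin,ss·Vd·(1−f)/f.
D = 18 × 279 × (1−f)/f ≈ 18 × 279 × 1.46229 ≈ 7343.62 mg.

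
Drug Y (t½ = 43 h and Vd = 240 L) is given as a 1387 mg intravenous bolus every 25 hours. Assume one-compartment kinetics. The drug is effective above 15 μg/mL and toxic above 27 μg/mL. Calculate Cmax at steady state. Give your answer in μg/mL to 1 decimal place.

τ/t½ = 25/43 ≈ 0.5814, so fraction remaining f = (1/2)^(25/43) ≈ 0.6683.
Accumulation ratio R = 1/(1 − f) ≈ 1/0.3317 ≈ 3.0148.
Each bolus raises the concentration by D/Vd = 1387/240 ≈ 5.779 μg/mL.
Cmax,ss = C₀/(1 − f) ≈ 5.779/0.3317 ≈ 17.422 μg/mL.
Peak 17.4 μg/mL vs MTC 27 μg/mL: below toxic threshold.

17.4 μg/mL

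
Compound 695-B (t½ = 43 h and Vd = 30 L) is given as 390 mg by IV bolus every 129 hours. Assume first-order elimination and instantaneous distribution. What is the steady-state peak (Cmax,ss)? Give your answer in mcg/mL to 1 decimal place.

τ = 129 h = 3 half-lives, so f = (1/2)^3 = 0.125.
Accumulation ratio R = 1/(1 − f) = 1/0.875 = 8/7.
Single-dose peak C₀ = D/Vd = 390/30 = 13 mcg/mL.
Steady-state peak Cmax,ss = C₀·R = 13 × 8/7 ≈ 14.857 mcg/mL.

14.9 mcg/mL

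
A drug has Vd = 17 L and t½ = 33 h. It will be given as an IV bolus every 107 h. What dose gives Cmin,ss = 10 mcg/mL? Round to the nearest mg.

τ/t½ = 107/33 ≈ 3.2424, so f = (1/2)^(107/33) ≈ 0.105665.
Cmin,ss = (D/Vd)·f/(1−f), so D = Cmin,ss·Vd·(1−f)/f.
D = 10 × 17 × (1−f)/f ≈ 10 × 17 × 8.46387 ≈ 1438.86 mg.

1439 mg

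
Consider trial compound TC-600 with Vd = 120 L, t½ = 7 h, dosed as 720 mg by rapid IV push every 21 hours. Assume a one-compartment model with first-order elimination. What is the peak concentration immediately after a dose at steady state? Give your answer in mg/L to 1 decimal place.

The dosing interval is 3 half-lives, so f = 2^(−3) = 0.125.
At steady state, R = 1/(1 − 0.125) = 8/7.
Single-dose peak C₀ = D/Vd = 720/120 = 6 mg/L.
Steady-state peak Cmax,ss = C₀·R = 6 × 8/7 ≈ 6.857 mg/L.

6.9 mg/L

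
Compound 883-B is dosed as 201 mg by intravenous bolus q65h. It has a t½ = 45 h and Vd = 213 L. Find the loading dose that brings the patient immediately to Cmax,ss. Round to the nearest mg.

318 mg

f = (1/2)^(65/45) ≈ 0.367434; accumulation ratio R = 1/(1−f) ≈ 1.58086.
Loading dose to hit Cmax,ss on first dose: D_load = D_maint·R ≈ 201 × 1.58086 ≈ 317.75 mg.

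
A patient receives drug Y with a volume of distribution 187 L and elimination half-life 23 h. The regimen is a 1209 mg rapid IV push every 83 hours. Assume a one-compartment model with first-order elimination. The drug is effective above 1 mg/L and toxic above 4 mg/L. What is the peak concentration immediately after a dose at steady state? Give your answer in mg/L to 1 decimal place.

7.0 mg/L

τ/t½ = 83/23 ≈ 3.6087, so fraction remaining f = (1/2)^(83/23) ≈ 0.0820.
At steady state, accumulation factor R = 1/(1 − e^(−kτ)) ≈ 1.0893.
Single-dose peak C₀ = D/Vd = 1209/187 ≈ 6.465 mg/L.
Cmax,ss = C₀/(1 − f) ≈ 6.465/0.9180 ≈ 7.042 mg/L.
Peak 7.0 mg/L vs MTC 4 mg/L: exceeds toxic threshold.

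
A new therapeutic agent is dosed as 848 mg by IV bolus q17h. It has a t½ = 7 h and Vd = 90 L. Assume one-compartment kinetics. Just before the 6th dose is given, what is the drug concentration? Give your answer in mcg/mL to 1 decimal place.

2.1 mcg/mL

f = (1/2)^(τ/t½) = (1/2)^(17/7) ≈ 0.1857.
C₀ = D/Vd = 848/90 ≈ 9.422 mcg/mL.
Before the 6th dose, 5 doses have been given. Superposition: Cmin = C₀·(f + f² + … + f^5).
≈ 9.422 × (0.1857 + 0.0345 + 0.0064 + 0.0012 + 0.0002) ≈ 9.422 × 0.2280 ≈ 2.148 mcg/mL.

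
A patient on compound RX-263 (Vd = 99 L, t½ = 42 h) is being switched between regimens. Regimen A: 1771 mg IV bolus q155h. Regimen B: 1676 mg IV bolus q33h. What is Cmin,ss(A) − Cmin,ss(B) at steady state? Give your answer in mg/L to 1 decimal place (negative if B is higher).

-21.9 mg/L

Regimen A: f = (1/2)^(155/42) ≈ 0.0775; Cmin,ss = (1771/99)·f/(1−f) ≈ 1.503 mg/L.
Regimen B: f = (1/2)^(33/42) ≈ 0.5801; Cmin,ss = (1676/99)·f/(1−f) ≈ 23.388 mg/L.
Difference ≈ 1.503 − 23.388 ≈ -21.885 mg/L.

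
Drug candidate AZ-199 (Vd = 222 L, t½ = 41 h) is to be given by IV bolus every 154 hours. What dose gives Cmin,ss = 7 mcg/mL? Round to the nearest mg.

19443 mg

τ/t½ = 154/41 ≈ 3.7561, so f = (1/2)^(154/41) ≈ 0.074012.
Cmin,ss = (D/Vd)·f/(1−f), so D = Cmin,ss·Vd·(1−f)/f.
D = 7 × 222 × (1−f)/f ≈ 7 × 222 × 12.51132 ≈ 19442.59 mg.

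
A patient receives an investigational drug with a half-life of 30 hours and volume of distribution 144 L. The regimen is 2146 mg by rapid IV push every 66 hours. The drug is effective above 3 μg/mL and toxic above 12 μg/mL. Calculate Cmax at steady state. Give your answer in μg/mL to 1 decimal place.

19.0 μg/mL

k = ln2/t½ = ln2/30 ≈ 0.023105 h⁻¹; fraction remaining f = e^(−kτ) = e^(−0.023105×66) ≈ 0.2176.
Accumulation ratio R = 1/(1 − f) ≈ 1/0.7824 ≈ 1.2781.
Single-dose peak C₀ = D/Vd = 2146/144 ≈ 14.903 μg/mL.
Cmax,ss = C₀/(1 − f) ≈ 14.903/0.7824 ≈ 19.048 μg/mL.
Peak 19.0 μg/mL vs MTC 12 μg/mL: exceeds toxic threshold.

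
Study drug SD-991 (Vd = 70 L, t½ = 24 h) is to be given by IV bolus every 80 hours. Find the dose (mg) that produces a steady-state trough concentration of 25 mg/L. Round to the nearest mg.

15889 mg

τ/t½ = 80/24 ≈ 3.3333, so f = (1/2)^(80/24) ≈ 0.099213.
Cmin,ss = (D/Vd)·f/(1−f), so D = Cmin,ss·Vd·(1−f)/f.
D = 25 × 70 × (1−f)/f ≈ 25 × 70 × 9.07932 ≈ 15888.81 mg.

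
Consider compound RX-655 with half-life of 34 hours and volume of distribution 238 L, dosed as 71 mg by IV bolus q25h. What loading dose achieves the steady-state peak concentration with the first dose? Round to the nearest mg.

178 mg

f = (1/2)^(25/34) ≈ 0.600696; accumulation ratio R = 1/(1−f) ≈ 2.50436.
Loading dose to hit Cmax,ss on first dose: D_load = D_maint·R ≈ 71 × 2.50436 ≈ 177.81 mg.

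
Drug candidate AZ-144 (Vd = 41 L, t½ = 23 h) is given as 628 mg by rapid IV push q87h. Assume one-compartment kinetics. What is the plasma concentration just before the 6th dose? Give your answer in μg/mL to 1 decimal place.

f = (1/2)^(τ/t½) = (1/2)^(87/23) ≈ 0.0727.
C₀ = D/Vd = 628/41 ≈ 15.317 μg/mL.
Before the 6th dose, 5 doses have been given. Superposition: Cmin = C₀·(f + f² + … + f^5).
≈ 15.317 × (0.0727 + 0.0053 + 0.0004 + 0.0000 + 0.0000) ≈ 15.317 × 0.0784 ≈ 1.201 μg/mL.

1.2 μg/mL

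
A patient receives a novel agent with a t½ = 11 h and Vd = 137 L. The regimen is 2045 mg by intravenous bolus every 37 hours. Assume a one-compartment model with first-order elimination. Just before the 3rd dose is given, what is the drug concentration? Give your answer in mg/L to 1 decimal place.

f = (1/2)^(τ/t½) = (1/2)^(37/11) ≈ 0.0972.
C₀ = D/Vd = 2045/137 ≈ 14.927 mg/L.
Before the 3rd dose, 2 doses have been given. Superposition: Cmin = C₀·(f + f²).
≈ 14.927 × (0.0972 + 0.0094) ≈ 14.927 × 0.1066 ≈ 1.591 mg/L.

1.6 mg/L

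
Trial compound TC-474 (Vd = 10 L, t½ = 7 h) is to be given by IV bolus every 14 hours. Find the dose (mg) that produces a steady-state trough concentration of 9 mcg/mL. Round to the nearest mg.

τ/t½ = 14/7 ≈ 2, so f = (1/2)^(14/7) ≈ 0.250000.
Cmin,ss = (D/Vd)·f/(1−f), so D = Cmin,ss·Vd·(1−f)/f.
D = 9 × 10 × (1−f)/f ≈ 9 × 10 × 3.00000 ≈ 270.00 mg.

270 mg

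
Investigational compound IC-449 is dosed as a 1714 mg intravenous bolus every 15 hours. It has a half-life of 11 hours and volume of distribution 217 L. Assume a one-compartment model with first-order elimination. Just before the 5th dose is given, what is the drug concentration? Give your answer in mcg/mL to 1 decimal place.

4.9 mcg/mL

f = (1/2)^(τ/t½) = (1/2)^(15/11) ≈ 0.3886.
C₀ = D/Vd = 1714/217 ≈ 7.899 mcg/mL.
Before the 5th dose, 4 doses have been given. Superposition: Cmin = C₀·(f + f² + … + f^4).
≈ 7.899 × (0.3886 + 0.1510 + 0.0587 + 0.0228) ≈ 7.899 × 0.6211 ≈ 4.906 mcg/mL.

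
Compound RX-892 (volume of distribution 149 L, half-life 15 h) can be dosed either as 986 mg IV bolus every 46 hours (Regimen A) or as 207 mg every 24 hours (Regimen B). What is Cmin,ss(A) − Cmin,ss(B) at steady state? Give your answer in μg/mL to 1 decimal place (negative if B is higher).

0.2 μg/mL

Regimen A: f = (1/2)^(46/15) ≈ 0.1194; Cmin,ss = (986/149)·f/(1−f) ≈ 0.897 μg/mL.
Regimen B: f = (1/2)^(24/15) ≈ 0.3299; Cmin,ss = (207/149)·f/(1−f) ≈ 0.684 μg/mL.
Difference ≈ 0.897 − 0.684 ≈ 0.213 μg/mL.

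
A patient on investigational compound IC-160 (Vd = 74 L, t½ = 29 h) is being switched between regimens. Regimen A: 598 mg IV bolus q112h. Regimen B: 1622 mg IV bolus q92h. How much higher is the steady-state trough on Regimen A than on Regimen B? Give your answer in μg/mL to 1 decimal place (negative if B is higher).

-2.1 μg/mL

Regimen A: f = (1/2)^(112/29) ≈ 0.0688; Cmin,ss = (598/74)·f/(1−f) ≈ 0.597 μg/mL.
Regimen B: f = (1/2)^(92/29) ≈ 0.1109; Cmin,ss = (1622/74)·f/(1−f) ≈ 2.734 μg/mL.
Difference ≈ 0.597 − 2.734 ≈ -2.137 μg/mL.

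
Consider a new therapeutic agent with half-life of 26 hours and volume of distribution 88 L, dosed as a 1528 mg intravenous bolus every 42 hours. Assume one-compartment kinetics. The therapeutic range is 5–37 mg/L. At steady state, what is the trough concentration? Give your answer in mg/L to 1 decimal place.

8.4 mg/L

k = ln2/t½ = ln2/26 ≈ 0.026660 h⁻¹; fraction remaining f = e^(−kτ) = e^(−0.026660×42) ≈ 0.3264.
At steady state, accumulation factor R = 1/(1 − e^(−kτ)) ≈ 1.4846.
Each bolus raises the concentration by D/Vd = 1528/88 ≈ 17.364 mg/L.
Steady-state peak Cmax,ss = C₀·R ≈ 17.364 × 1.4846 ≈ 25.779 mg/L.
Steady-state trough Cmin,ss = Cmax,ss·f ≈ 25.779 × 0.3264 ≈ 8.414 mg/L.
Trough 8.4 mg/L vs MEC 5 mg/L: adequate.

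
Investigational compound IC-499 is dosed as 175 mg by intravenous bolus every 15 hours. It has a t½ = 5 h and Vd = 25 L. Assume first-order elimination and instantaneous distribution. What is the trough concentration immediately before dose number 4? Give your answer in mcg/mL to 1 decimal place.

1.0 mcg/mL

f = (1/2)^(τ/t½) = (1/2)^(15/5) ≈ 0.1250.
C₀ = D/Vd = 175/25 ≈ 7.000 mcg/mL.
Before the 4th dose, 3 doses have been given. Superposition: Cmin = C₀·(f + f² + … + f^3).
≈ 7.000 × (0.1250 + 0.0156 + 0.0020) ≈ 7.000 × 0.1426 ≈ 0.998 mcg/mL.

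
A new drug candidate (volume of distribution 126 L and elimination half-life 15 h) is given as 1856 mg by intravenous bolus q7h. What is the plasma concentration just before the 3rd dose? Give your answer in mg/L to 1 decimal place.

f = (1/2)^(τ/t½) = (1/2)^(7/15) ≈ 0.7236.
C₀ = D/Vd = 1856/126 ≈ 14.730 mg/L.
Before the 3rd dose, 2 doses have been given. Superposition: Cmin = C₀·(f + f²).
≈ 14.730 × (0.7236 + 0.5236) ≈ 14.730 × 1.2472 ≈ 18.371 mg/L.

18.4 mg/L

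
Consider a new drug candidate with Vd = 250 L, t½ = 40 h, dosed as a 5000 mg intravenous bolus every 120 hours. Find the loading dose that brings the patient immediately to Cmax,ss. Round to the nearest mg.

5714 mg

f = (1/2)^(120/40) ≈ 0.125000; accumulation ratio R = 1/(1−f) ≈ 1.14286.
Loading dose to hit Cmax,ss on first dose: D_load = D_maint·R ≈ 5000 × 1.14286 ≈ 5714.30 mg.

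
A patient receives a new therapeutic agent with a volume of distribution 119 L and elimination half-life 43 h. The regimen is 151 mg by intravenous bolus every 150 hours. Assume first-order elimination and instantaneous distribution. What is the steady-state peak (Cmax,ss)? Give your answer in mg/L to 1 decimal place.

k = ln2/t½ = ln2/43 ≈ 0.016120 h⁻¹; fraction remaining f = e^(−kτ) = e^(−0.016120×150) ≈ 0.0891.
At steady state, accumulation factor R = 1/(1 − e^(−kτ)) ≈ 1.0978.
Each bolus raises the concentration by D/Vd = 151/119 ≈ 1.269 mg/L.
Steady-state peak Cmax,ss = C₀·R ≈ 1.269 × 1.0978 ≈ 1.393 mg/L.

1.4 mg/L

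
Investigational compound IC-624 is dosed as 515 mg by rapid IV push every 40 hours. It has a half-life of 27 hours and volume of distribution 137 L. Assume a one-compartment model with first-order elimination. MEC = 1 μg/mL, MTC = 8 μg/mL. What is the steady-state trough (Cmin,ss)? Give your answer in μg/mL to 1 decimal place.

Over one 40-h interval, 40/27 ≈ 1.4815 half-lives elapse, leaving f ≈ 0.3581 of each dose.
Accumulation ratio R = 1/(1 − f) ≈ 1/0.6419 ≈ 1.5579.
Single-dose peak C₀ = D/Vd = 515/137 ≈ 3.759 μg/mL.
Cmax,ss = C₀/(1 − f) ≈ 3.759/0.6419 ≈ 5.856 μg/mL.
One interval later, Cmin,ss = Cmax,ss·e^(−kτ) ≈ 5.856 × 0.3581 ≈ 2.097 μg/mL.
Trough 2.1 μg/mL vs MEC 1 μg/mL: adequate.

2.1 μg/mL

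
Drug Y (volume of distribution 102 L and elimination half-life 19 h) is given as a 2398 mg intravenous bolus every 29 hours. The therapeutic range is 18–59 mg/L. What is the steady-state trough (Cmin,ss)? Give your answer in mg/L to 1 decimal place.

τ/t½ = 29/19 ≈ 1.5263, so fraction remaining f = (1/2)^(29/19) ≈ 0.3472.
At steady state, accumulation factor R = 1/(1 − e^(−kτ)) ≈ 1.5319.
Single-dose peak C₀ = D/Vd = 2398/102 ≈ 23.510 mg/L.
Cmax,ss = C₀/(1 − f) ≈ 23.510/0.6528 ≈ 36.014 mg/L.
Steady-state trough Cmin,ss = Cmax,ss·f ≈ 36.014 × 0.3472 ≈ 12.504 mg/L.
Trough 12.5 mg/L vs MEC 18 mg/L: subtherapeutic.

12.5 mg/L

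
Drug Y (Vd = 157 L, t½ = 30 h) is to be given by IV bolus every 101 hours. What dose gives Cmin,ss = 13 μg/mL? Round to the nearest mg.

19012 mg

τ/t½ = 101/30 ≈ 3.3667, so f = (1/2)^(101/30) ≈ 0.096947.
Cmin,ss = (D/Vd)·f/(1−f), so D = Cmin,ss·Vd·(1−f)/f.
D = 13 × 157 × (1−f)/f ≈ 13 × 157 × 9.31491 ≈ 19011.73 mg.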